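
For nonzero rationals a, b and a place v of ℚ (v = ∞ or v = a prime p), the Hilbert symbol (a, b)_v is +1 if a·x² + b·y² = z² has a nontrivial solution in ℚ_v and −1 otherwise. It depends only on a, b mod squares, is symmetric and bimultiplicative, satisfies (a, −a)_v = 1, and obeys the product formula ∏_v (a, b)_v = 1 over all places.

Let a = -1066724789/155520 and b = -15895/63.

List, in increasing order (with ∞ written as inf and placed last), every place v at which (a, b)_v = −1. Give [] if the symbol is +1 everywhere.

Mod squares: a ≡ -6630, b ≡ -385. Check v ∈ {∞, 2, 3, 5, 7, 11, 13, 17}.
v=3: a=3^-5·(≡1), b=3^-2·(≡2) mod 3; (1|3)=+1, (2|3)=-1; (−1)^{-5·-2·1}·(+1)^-2·(-1)^-5 = -1.
v=7: a=7^0·(≡3), b=7^-1·(≡1) mod 7; (3|7)=-1, (1|7)=+1; (−1)^{0·-1·3}·(-1)^-1·(+1)^0 = -1.
v=∞: -6630 < 0 and -385 < 0  ⇒  (a,b)_∞ = -1.
v=17: a=17^1·(≡16), b=17^2·(≡11) mod 17; (16|17)=+1, (11|17)=-1; (−1)^{1·2·8}·(+1)^2·(-1)^1 = -1.
v=5: a=5^-1·(≡4), b=5^1·(≡2) mod 5; (4|5)=+1, (2|5)=-1; (−1)^{-1·1·2}·(+1)^1·(-1)^-1 = -1.
v=13: a=13^7·(≡9), b=13^0·(≡11) mod 13; (9|13)=+1, (11|13)=-1; (−1)^{7·0·6}·(+1)^0·(-1)^7 = -1.
v=11: a=11^0·(≡1), b=11^1·(≡5) mod 11; (1|11)=+1, (5|11)=+1; (−1)^{0·1·5}·(+1)^1·(+1)^0 = +1.
v=2: v_2(a)=-7, v_2(b)=0; units ≡ 5, 7 (mod 8); ε·ε+αω+βω = 0·1+-7·0+0·1 ≡ 0  ⇒  (a,b)_2 = +1.
|Ram(-6630, -385)| = 6, even; anisotropic at {3, 5, 7, 13, 17, ∞}.

[3, 5, 7, 13, 17, inf]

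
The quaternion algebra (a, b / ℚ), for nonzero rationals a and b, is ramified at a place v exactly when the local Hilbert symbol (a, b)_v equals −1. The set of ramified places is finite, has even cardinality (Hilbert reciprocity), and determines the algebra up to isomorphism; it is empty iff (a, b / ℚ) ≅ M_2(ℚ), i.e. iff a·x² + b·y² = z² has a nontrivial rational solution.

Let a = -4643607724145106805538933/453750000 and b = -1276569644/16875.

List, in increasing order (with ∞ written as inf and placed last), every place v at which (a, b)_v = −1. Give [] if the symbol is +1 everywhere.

[5, 19, 23, inf]

(a, b) ≡ (-6555, -9177) mod (ℚ^×)²; places V = {2, 3, 5, 7, 11, 17, 19, 23, ∞}.
(a,b)_19: α=9, u≡7; β=3, v≡9 (mod 19); (7|19)=+1, (9|19)=+1; sign (−1)^1·+1^3·+1^9 = -1.
(a,b)_23: α=3, u≡5; β=1, v≡7 (mod 23); (5|23)=-1, (7|23)=-1; sign (−1)^1·-1^1·-1^3 = -1.
(a,b)_5: α=-7, u≡4; β=-4, v≡3 (mod 5); (4|5)=+1, (3|5)=-1; sign (−1)^0·+1^-4·-1^-7 = -1.
(a,b)_17: α=6, u≡6; β=2, v≡3 (mod 17); (6|17)=-1, (3|17)=-1; sign (−1)^0·-1^2·-1^6 = +1.
(a,b)_11: α=-2, u≡1; β=0, v≡2 (mod 11); (1|11)=+1, (2|11)=-1; sign (−1)^0·+1^0·-1^-2 = +1.
(a,b)_2: α=-4, β=2; u≡5, v≡7 (mod 8); ε(u)ε(v)=0·1, αω(v)=-4·0, βω(u)=2·1; sum ≡ 0  ⇒  +1.
(a,b)_∞: sgn(-6555)=−, sgn(-9177)=−, so -1.
(a,b)_7: α=2, u≡2; β=1, v≡6 (mod 7); (2|7)=+1, (6|7)=-1; sign (−1)^0·+1^1·-1^2 = +1.
(a,b)_3: α=-1, u≡2; β=-3, v≡1 (mod 3); (2|3)=-1, (1|3)=+1; sign (−1)^1·-1^-3·+1^-1 = +1.
|Ram(-6555, -9177)| = 4, even; anisotropic at {5, 19, 23, ∞}.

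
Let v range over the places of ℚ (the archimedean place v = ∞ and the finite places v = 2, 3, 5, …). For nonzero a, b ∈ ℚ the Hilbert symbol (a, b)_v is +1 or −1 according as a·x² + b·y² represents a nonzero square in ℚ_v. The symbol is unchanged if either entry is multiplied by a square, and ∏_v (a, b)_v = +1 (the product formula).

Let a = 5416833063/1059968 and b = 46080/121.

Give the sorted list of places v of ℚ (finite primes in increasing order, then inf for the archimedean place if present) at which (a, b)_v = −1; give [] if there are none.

[2, 3, 17, 23]

(a, b) ≡ (44574, 5) mod (ℚ^×)²; places V = {2, 3, 5, 7, 11, 13, 17, 19, 23, 29, ∞}.
(a,b)_5: α=0, u≡1; β=1, v≡1 (mod 5); (1|5)=+1, (1|5)=+1; sign (−1)^0·+1^1·+1^0 = +1.
(a,b)_7: α=-2, u≡6; β=0, v≡3 (mod 7); (6|7)=-1, (3|7)=-1; sign (−1)^0·-1^0·-1^-2 = +1.
(a,b)_23: α=1, u≡16; β=0, v≡21 (mod 23); (16|23)=+1, (21|23)=-1; sign (−1)^0·+1^0·-1^1 = -1.
(a,b)_19: α=1, u≡6; β=0, v≡17 (mod 19); (6|19)=+1, (17|19)=+1; sign (−1)^0·+1^0·+1^1 = +1.
(a,b)_13: α=-2, u≡3; β=0, v≡2 (mod 13); (3|13)=+1, (2|13)=-1; sign (−1)^0·+1^0·-1^-2 = +1.
(a,b)_2: α=-7, β=10; u≡7, v≡5 (mod 8); ε(u)ε(v)=1·0, αω(v)=-7·1, βω(u)=10·0; sum ≡ 1  ⇒  -1.
(a,b)_11: α=0, u≡6; β=-2, v≡1 (mod 11); (6|11)=-1, (1|11)=+1; sign (−1)^0·-1^-2·+1^0 = +1.
(a,b)_∞: sgn(44574)=+, sgn(5)=+, so +1.
(a,b)_17: α=3, u≡16; β=0, v≡5 (mod 17); (16|17)=+1, (5|17)=-1; sign (−1)^0·+1^0·-1^3 = -1.
(a,b)_29: α=2, u≡4; β=0, v≡23 (mod 29); (4|29)=+1, (23|29)=+1; sign (−1)^0·+1^0·+1^2 = +1.
(a,b)_3: α=1, u≡2; β=2, v≡2 (mod 3); (2|3)=-1, (2|3)=-1; sign (−1)^0·-1^2·-1^1 = -1.
Ram(44574, 5) = {2, 3, 17, 23}; no ℚ_2-point on the conic.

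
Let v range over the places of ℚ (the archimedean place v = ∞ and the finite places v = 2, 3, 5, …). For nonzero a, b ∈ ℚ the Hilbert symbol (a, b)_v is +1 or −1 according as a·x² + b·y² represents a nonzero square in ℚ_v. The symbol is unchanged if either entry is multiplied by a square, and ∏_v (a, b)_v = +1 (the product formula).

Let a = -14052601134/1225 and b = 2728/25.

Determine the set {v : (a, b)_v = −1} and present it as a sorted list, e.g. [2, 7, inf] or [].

(a, b) ≡ (-9614, 682) mod (ℚ^×)²; places V = {2, 3, 5, 7, 11, 13, 19, 23, 31, ∞}.
(a,b)_2: α=1, β=3; u≡1, v≡5 (mod 8); ε(u)ε(v)=0·0, αω(v)=1·1, βω(u)=3·0; sum ≡ 1  ⇒  -1.
(a,b)_3: α=2, u≡1; β=0, v≡1 (mod 3); (1|3)=+1, (1|3)=+1; sign (−1)^0·+1^0·+1^2 = +1.
(a,b)_13: α=2, u≡8; β=0, v≡2 (mod 13); (8|13)=-1, (2|13)=-1; sign (−1)^0·-1^0·-1^2 = +1.
(a,b)_∞: sgn(-9614)=−, sgn(682)=+, so +1.
(a,b)_7: α=-2, u≡4; β=0, v≡3 (mod 7); (4|7)=+1, (3|7)=-1; sign (−1)^0·+1^0·-1^-2 = +1.
(a,b)_23: α=1, u≡10; β=0, v≡7 (mod 23); (10|23)=-1, (7|23)=-1; sign (−1)^0·-1^0·-1^1 = -1.
(a,b)_19: α=1, u≡17; β=0, v≡5 (mod 19); (17|19)=+1, (5|19)=+1; sign (−1)^0·+1^0·+1^1 = +1.
(a,b)_5: α=-2, u≡4; β=-2, v≡3 (mod 5); (4|5)=+1, (3|5)=-1; sign (−1)^0·+1^-2·-1^-2 = +1.
(a,b)_31: α=2, u≡15; β=1, v≡6 (mod 31); (15|31)=-1, (6|31)=-1; sign (−1)^0·-1^1·-1^2 = -1.
(a,b)_11: α=1, u≡7; β=1, v≡2 (mod 11); (7|11)=-1, (2|11)=-1; sign (−1)^1·-1^1·-1^1 = -1.
(-9614, 682 / ℚ) ramifies at {2, 11, 23, 31}: a division algebra.

[2, 11, 23, 31]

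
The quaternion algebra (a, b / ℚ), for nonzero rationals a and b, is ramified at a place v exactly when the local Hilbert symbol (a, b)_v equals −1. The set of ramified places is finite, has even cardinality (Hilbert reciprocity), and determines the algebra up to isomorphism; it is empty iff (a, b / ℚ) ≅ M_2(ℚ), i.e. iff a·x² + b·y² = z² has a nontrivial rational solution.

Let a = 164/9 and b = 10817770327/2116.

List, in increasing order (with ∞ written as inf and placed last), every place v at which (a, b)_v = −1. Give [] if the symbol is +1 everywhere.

[13, 17, 19, 29]

(a, b) ≡ (41, 4505527) mod (ℚ^×)²; places V = {2, 3, 7, 13, 17, 19, 23, 29, 37, 41, ∞}.
(a,b)_17: α=0, u≡5; β=1, v≡9 (mod 17); (5|17)=-1, (9|17)=+1; sign (−1)^0·-1^1·+1^0 = -1.
(a,b)_2: α=2, β=-2; u≡1, v≡7 (mod 8); ε(u)ε(v)=0·1, αω(v)=2·0, βω(u)=-2·0; sum ≡ 0  ⇒  +1.
(a,b)_41: α=1, u≡5; β=0, v≡16 (mod 41); (5|41)=+1, (16|41)=+1; sign (−1)^0·+1^0·+1^1 = +1.
(a,b)_∞: sgn(41)=+, sgn(4505527)=+, so +1.
(a,b)_19: α=0, u≡14; β=1, v≡13 (mod 19); (14|19)=-1, (13|19)=-1; sign (−1)^0·-1^1·-1^0 = -1.
(a,b)_37: α=0, u≡10; β=1, v≡3 (mod 37); (10|37)=+1, (3|37)=+1; sign (−1)^0·+1^1·+1^0 = +1.
(a,b)_29: α=0, u≡15; β=1, v≡2 (mod 29); (15|29)=-1, (2|29)=-1; sign (−1)^0·-1^1·-1^0 = -1.
(a,b)_13: α=0, u≡11; β=1, v≡3 (mod 13); (11|13)=-1, (3|13)=+1; sign (−1)^0·-1^1·+1^0 = -1.
(a,b)_3: α=-2, u≡2; β=0, v≡1 (mod 3); (2|3)=-1, (1|3)=+1; sign (−1)^0·-1^0·+1^-2 = +1.
(a,b)_7: α=0, u≡5; β=4, v≡6 (mod 7); (5|7)=-1, (6|7)=-1; sign (−1)^0·-1^4·-1^0 = +1.
(a,b)_23: α=0, u≡8; β=-2, v≡19 (mod 23); (8|23)=+1, (19|23)=-1; sign (−1)^0·+1^-2·-1^0 = +1.
|Ram(41, 4505527)| = 4, even; anisotropic at {13, 17, 19, 29}.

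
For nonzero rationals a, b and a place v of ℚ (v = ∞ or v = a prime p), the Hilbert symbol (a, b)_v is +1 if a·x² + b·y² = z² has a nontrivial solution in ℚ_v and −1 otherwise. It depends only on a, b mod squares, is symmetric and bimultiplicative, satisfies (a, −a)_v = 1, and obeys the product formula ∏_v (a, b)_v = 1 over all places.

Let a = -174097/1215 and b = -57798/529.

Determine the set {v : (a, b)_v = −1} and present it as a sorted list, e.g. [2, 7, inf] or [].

Mod squares: a ≡ -53295, b ≡ -38. Check v ∈ {∞, 2, 3, 5, 7, 11, 13, 17, 19, 23}.
v=17: a=17^1·(≡14), b=17^0·(≡1) mod 17; (14|17)=-1, (1|17)=+1; (−1)^{1·0·8}·(-1)^0·(+1)^1 = +1.
v=19: a=19^1·(≡5), b=19^1·(≡7) mod 19; (5|19)=+1, (7|19)=+1; (−1)^{1·1·9}·(+1)^1·(+1)^1 = -1.
v=3: a=3^-5·(≡1), b=3^2·(≡1) mod 3; (1|3)=+1, (1|3)=+1; (−1)^{-5·2·1}·(+1)^2·(+1)^-5 = +1.
v=23: a=23^0·(≡14), b=23^-2·(≡1) mod 23; (14|23)=-1, (1|23)=+1; (−1)^{0·-2·11}·(-1)^-2·(+1)^0 = +1.
v=2: v_2(a)=0, v_2(b)=1; units ≡ 1, 5 (mod 8); ε·ε+αω+βω = 0·0+0·1+1·0 ≡ 0  ⇒  (a,b)_2 = +1.
v=∞: -53295 < 0 and -38 < 0  ⇒  (a,b)_∞ = -1.
v=13: a=13^0·(≡2), b=13^2·(≡1) mod 13; (2|13)=-1, (1|13)=+1; (−1)^{0·2·6}·(-1)^2·(+1)^0 = +1.
v=11: a=11^1·(≡7), b=11^0·(≡7) mod 11; (7|11)=-1, (7|11)=-1; (−1)^{1·0·5}·(-1)^0·(-1)^1 = -1.
v=5: a=5^-1·(≡1), b=5^0·(≡3) mod 5; (1|5)=+1, (3|5)=-1; (−1)^{-1·0·2}·(+1)^0·(-1)^-1 = -1.
v=7: a=7^2·(≡6), b=7^0·(≡2) mod 7; (6|7)=-1, (2|7)=+1; (−1)^{2·0·3}·(-1)^0·(+1)^2 = +1.
(-53295, -38 / ℚ) ramifies at {5, 11, 19, ∞}: a division algebra.

[5, 11, 19, inf]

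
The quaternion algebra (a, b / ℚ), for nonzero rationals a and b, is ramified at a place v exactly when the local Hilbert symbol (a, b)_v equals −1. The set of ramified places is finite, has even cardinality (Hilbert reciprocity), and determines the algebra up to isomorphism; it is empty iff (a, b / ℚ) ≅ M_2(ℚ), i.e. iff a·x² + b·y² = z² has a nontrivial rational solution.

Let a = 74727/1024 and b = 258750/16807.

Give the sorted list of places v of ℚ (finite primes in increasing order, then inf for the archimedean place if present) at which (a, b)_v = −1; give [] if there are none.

(a, b) ≡ (23, 322) mod (ℚ^×)²; places V = {2, 3, 5, 7, 19, 23, ∞}.
(a,b)_∞: sgn(23)=+, sgn(322)=+, so +1.
(a,b)_7: α=0, u≡1; β=-5, v≡2 (mod 7); (1|7)=+1, (2|7)=+1; sign (−1)^0·+1^-5·+1^0 = +1.
(a,b)_5: α=0, u≡3; β=4, v≡2 (mod 5); (3|5)=-1, (2|5)=-1; sign (−1)^0·-1^4·-1^0 = +1.
(a,b)_2: α=-10, β=1; u≡7, v≡1 (mod 8); ε(u)ε(v)=1·0, αω(v)=-10·0, βω(u)=1·0; sum ≡ 0  ⇒  +1.
(a,b)_19: α=2, u≡1; β=0, v≡18 (mod 19); (1|19)=+1, (18|19)=-1; sign (−1)^0·+1^0·-1^2 = +1.
(a,b)_23: α=1, u≡12; β=1, v≡11 (mod 23); (12|23)=+1, (11|23)=-1; sign (−1)^1·+1^1·-1^1 = +1.
(a,b)_3: α=2, u≡2; β=2, v≡1 (mod 3); (2|3)=-1, (1|3)=+1; sign (−1)^0·-1^2·+1^2 = +1.
Every local symbol is +1, so the conic 23·x² + 322·y² = z² has ℚ_v-points for all v and hence a ℚ-point; (a, b / ℚ) ≅ M_2(ℚ).

[]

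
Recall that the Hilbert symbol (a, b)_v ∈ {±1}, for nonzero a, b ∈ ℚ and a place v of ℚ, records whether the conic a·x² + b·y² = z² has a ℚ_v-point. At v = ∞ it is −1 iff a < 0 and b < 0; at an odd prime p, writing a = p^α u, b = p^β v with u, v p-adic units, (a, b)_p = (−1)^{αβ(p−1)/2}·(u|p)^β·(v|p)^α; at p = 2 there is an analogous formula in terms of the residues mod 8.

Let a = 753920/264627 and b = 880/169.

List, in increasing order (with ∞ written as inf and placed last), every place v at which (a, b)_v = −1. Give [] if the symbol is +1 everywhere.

[2, 5, 11, 31]

(a, b) ≡ (8835, 55) mod (ℚ^×)²; places V = {2, 3, 5, 11, 13, 19, 31, ∞}.
(a,b)_3: α=-7, u≡2; β=0, v≡1 (mod 3); (2|3)=-1, (1|3)=+1; sign (−1)^0·-1^0·+1^-7 = +1.
(a,b)_11: α=-2, u≡10; β=1, v≡9 (mod 11); (10|11)=-1, (9|11)=+1; sign (−1)^0·-1^1·+1^-2 = -1.
(a,b)_19: α=1, u≡6; β=0, v≡16 (mod 19); (6|19)=+1, (16|19)=+1; sign (−1)^0·+1^0·+1^1 = +1.
(a,b)_13: α=0, u≡2; β=-2, v≡9 (mod 13); (2|13)=-1, (9|13)=+1; sign (−1)^0·-1^-2·+1^0 = +1.
(a,b)_∞: sgn(8835)=+, sgn(55)=+, so +1.
(a,b)_5: α=1, u≡2; β=1, v≡4 (mod 5); (2|5)=-1, (4|5)=+1; sign (−1)^0·-1^1·+1^1 = -1.
(a,b)_2: α=8, β=4; u≡3, v≡7 (mod 8); ε(u)ε(v)=1·1, αω(v)=8·0, βω(u)=4·1; sum ≡ 1  ⇒  -1.
(a,b)_31: α=1, u≡24; β=0, v≡23 (mod 31); (24|31)=-1, (23|31)=-1; sign (−1)^0·-1^0·-1^1 = -1.
|Ram(8835, 55)| = 4, even; anisotropic at {2, 5, 11, 31}.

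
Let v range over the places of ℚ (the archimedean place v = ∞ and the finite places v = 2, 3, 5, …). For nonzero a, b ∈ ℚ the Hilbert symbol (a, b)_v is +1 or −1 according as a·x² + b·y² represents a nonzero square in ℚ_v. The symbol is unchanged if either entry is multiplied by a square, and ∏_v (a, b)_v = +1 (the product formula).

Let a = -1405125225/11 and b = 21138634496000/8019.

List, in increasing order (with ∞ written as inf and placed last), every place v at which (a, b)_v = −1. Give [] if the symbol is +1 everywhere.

Mod squares: a ≡ -11, b ≡ 13090. Check v ∈ {∞, 2, 3, 5, 7, 11, 17}.
v=17: a=17^2·(≡7), b=17^3·(≡10) mod 17; (7|17)=-1, (10|17)=-1; (−1)^{2·3·8}·(-1)^3·(-1)^2 = -1.
v=11: a=11^-1·(≡2), b=11^-1·(≡7) mod 11; (2|11)=-1, (7|11)=-1; (−1)^{-1·-1·5}·(-1)^-1·(-1)^-1 = -1.
v=3: a=3^4·(≡1), b=3^-6·(≡1) mod 3; (1|3)=+1, (1|3)=+1; (−1)^{4·-6·1}·(+1)^-6·(+1)^4 = +1.
v=∞: -11 < 0 and 13090 > 0  ⇒  (a,b)_∞ = +1.
v=7: a=7^4·(≡6), b=7^5·(≡1) mod 7; (6|7)=-1, (1|7)=+1; (−1)^{4·5·3}·(-1)^5·(+1)^4 = -1.
v=2: v_2(a)=0, v_2(b)=11; units ≡ 5, 1 (mod 8); ε·ε+αω+βω = 0·0+0·0+11·1 ≡ 1  ⇒  (a,b)_2 = -1.
v=5: a=5^2·(≡1), b=5^3·(≡2) mod 5; (1|5)=+1, (2|5)=-1; (−1)^{2·3·2}·(+1)^3·(-1)^2 = +1.
|Ram(-11, 13090)| = 4, even; anisotropic at {2, 7, 11, 17}.

[2, 7, 11, 17]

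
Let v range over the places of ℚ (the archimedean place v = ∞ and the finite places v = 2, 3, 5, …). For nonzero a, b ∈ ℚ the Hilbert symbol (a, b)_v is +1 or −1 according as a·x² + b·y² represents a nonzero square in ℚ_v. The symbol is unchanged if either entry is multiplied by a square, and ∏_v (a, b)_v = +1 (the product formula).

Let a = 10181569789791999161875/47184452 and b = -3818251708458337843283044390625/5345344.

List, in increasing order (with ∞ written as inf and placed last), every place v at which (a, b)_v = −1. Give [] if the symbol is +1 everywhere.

(a, b) ≡ (208403, -1175921) mod (ℚ^×)²; places V = {2, 5, 7, 13, 17, 23, 29, 31, 41, 43, ∞}.
(a,b)_43: α=2, u≡24; β=3, v≡6 (mod 43); (24|43)=+1, (6|43)=+1; sign (−1)^0·+1^3·+1^2 = +1.
(a,b)_23: α=3, u≡22; β=5, v≡2 (mod 23); (22|23)=-1, (2|23)=+1; sign (−1)^1·-1^5·+1^3 = +1.
(a,b)_17: α=-3, u≡2; β=-4, v≡14 (mod 17); (2|17)=+1, (14|17)=-1; sign (−1)^0·+1^-4·-1^-3 = -1.
(a,b)_41: α=3, u≡36; β=5, v≡27 (mod 41); (36|41)=+1, (27|41)=-1; sign (−1)^0·+1^5·-1^3 = -1.
(a,b)_5: α=4, u≡2; β=6, v≡1 (mod 5); (2|5)=-1, (1|5)=+1; sign (−1)^0·-1^6·+1^4 = +1.
(a,b)_13: α=1, u≡7; β=2, v≡7 (mod 13); (7|13)=-1, (7|13)=-1; sign (−1)^0·-1^2·-1^1 = -1.
(a,b)_29: α=2, u≡13; β=3, v≡28 (mod 29); (13|29)=+1, (28|29)=+1; sign (−1)^0·+1^3·+1^2 = +1.
(a,b)_2: α=-2, β=-6; u≡3, v≡7 (mod 8); ε(u)ε(v)=1·1, αω(v)=-2·0, βω(u)=-6·1; sum ≡ 1  ⇒  -1.
(a,b)_7: α=-4, u≡6; β=0, v≡1 (mod 7); (6|7)=-1, (1|7)=+1; sign (−1)^0·-1^0·+1^-4 = +1.
(a,b)_∞: sgn(208403)=+, sgn(-1175921)=−, so +1.
(a,b)_31: α=2, u≡21; β=0, v≡19 (mod 31); (21|31)=-1, (19|31)=+1; sign (−1)^0·-1^0·+1^2 = +1.
(208403, -1175921 / ℚ) ramifies at {2, 13, 17, 41}: a division algebra.

[2, 13, 17, 41]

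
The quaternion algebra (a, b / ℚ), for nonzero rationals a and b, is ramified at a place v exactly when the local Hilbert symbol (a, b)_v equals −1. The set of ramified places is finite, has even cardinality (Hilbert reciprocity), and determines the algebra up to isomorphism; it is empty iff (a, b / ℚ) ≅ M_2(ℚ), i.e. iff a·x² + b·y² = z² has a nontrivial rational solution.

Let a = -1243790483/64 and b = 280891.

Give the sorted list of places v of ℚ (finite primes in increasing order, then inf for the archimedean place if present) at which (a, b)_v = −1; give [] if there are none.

(a, b) ≡ (-20387, 280891) mod (ℚ^×)²; places V = {2, 13, 17, 19, 29, 31, 37, 41, ∞}.
(a,b)_19: α=3, u≡8; β=0, v≡14 (mod 19); (8|19)=-1, (14|19)=-1; sign (−1)^0·-1^0·-1^3 = -1.
(a,b)_41: α=0, u≡37; β=1, v≡4 (mod 41); (37|41)=+1, (4|41)=+1; sign (−1)^0·+1^1·+1^0 = +1.
(a,b)_∞: sgn(-20387)=−, sgn(280891)=+, so +1.
(a,b)_29: α=1, u≡13; β=0, v≡26 (mod 29); (13|29)=+1, (26|29)=-1; sign (−1)^0·+1^0·-1^1 = -1.
(a,b)_17: α=0, u≡13; β=1, v≡16 (mod 17); (13|17)=+1, (16|17)=+1; sign (−1)^0·+1^1·+1^0 = +1.
(a,b)_31: α=0, u≡21; β=1, v≡9 (mod 31); (21|31)=-1, (9|31)=+1; sign (−1)^0·-1^1·+1^0 = -1.
(a,b)_37: α=1, u≡9; β=0, v≡24 (mod 37); (9|37)=+1, (24|37)=-1; sign (−1)^0·+1^0·-1^1 = -1.
(a,b)_2: α=-6, β=0; u≡5, v≡3 (mod 8); ε(u)ε(v)=0·1, αω(v)=-6·1, βω(u)=0·1; sum ≡ 0  ⇒  +1.
(a,b)_13: α=2, u≡4; β=1, v≡1 (mod 13); (4|13)=+1, (1|13)=+1; sign (−1)^0·+1^1·+1^2 = +1.
|Ram(-20387, 280891)| = 4, even; anisotropic at {19, 29, 31, 37}.

[19, 29, 31, 37]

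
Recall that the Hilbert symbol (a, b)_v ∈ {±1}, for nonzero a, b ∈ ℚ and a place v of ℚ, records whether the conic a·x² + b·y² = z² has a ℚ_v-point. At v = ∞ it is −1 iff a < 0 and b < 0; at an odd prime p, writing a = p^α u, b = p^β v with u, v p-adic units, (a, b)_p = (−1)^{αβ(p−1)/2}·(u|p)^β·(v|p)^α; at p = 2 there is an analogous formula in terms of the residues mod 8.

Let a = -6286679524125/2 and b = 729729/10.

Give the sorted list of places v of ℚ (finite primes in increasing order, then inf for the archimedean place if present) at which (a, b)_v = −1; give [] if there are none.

(a, b) ≡ (-330, 10010) mod (ℚ^×)²; places V = {2, 3, 5, 7, 11, 13, ∞}.
(a,b)_2: α=-1, β=-1; u≡3, v≡5 (mod 8); ε(u)ε(v)=1·0, αω(v)=-1·1, βω(u)=-1·1; sum ≡ 0  ⇒  +1.
(a,b)_11: α=3, u≡3; β=1, v≡2 (mod 11); (3|11)=+1, (2|11)=-1; sign (−1)^1·+1^1·-1^3 = +1.
(a,b)_3: α=3, u≡1; β=6, v≡2 (mod 3); (1|3)=+1, (2|3)=-1; sign (−1)^0·+1^6·-1^3 = -1.
(a,b)_5: α=3, u≡1; β=-1, v≡2 (mod 5); (1|5)=+1, (2|5)=-1; sign (−1)^0·+1^-1·-1^3 = -1.
(a,b)_7: α=2, u≡3; β=1, v≡1 (mod 7); (3|7)=-1, (1|7)=+1; sign (−1)^0·-1^1·+1^2 = -1.
(a,b)_∞: sgn(-330)=−, sgn(10010)=+, so +1.
(a,b)_13: α=4, u≡8; β=1, v≡9 (mod 13); (8|13)=-1, (9|13)=+1; sign (−1)^0·-1^1·+1^4 = -1.
Ram(-330, 10010) = {3, 5, 7, 13}; no ℚ_3-point on the conic.

[3, 5, 7, 13]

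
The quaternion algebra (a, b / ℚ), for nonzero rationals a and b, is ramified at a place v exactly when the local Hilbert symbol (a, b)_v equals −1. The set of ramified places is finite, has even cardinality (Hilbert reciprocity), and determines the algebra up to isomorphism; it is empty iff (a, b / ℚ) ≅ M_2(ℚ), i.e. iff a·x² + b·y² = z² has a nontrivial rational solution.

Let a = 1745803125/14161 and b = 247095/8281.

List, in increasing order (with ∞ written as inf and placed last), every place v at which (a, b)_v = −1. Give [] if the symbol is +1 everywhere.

Mod squares: a ≡ 285, b ≡ 95. Check v ∈ {∞, 2, 3, 5, 7, 11, 13, 17, 19}.
v=19: a=19^1·(≡15), b=19^1·(≡16) mod 19; (15|19)=-1, (16|19)=+1; (−1)^{1·1·9}·(-1)^1·(+1)^1 = +1.
v=11: a=11^2·(≡2), b=11^0·(≡10) mod 11; (2|11)=-1, (10|11)=-1; (−1)^{2·0·5}·(-1)^0·(-1)^2 = +1.
v=13: a=13^0·(≡10), b=13^-2·(≡3) mod 13; (10|13)=+1, (3|13)=+1; (−1)^{0·-2·6}·(+1)^-2·(+1)^0 = +1.
v=17: a=17^-2·(≡13), b=17^2·(≡11) mod 17; (13|17)=+1, (11|17)=-1; (−1)^{-2·2·8}·(+1)^2·(-1)^-2 = +1.
v=3: a=3^5·(≡2), b=3^2·(≡2) mod 3; (2|3)=-1, (2|3)=-1; (−1)^{5·2·1}·(-1)^2·(-1)^5 = -1.
v=5: a=5^5·(≡2), b=5^1·(≡4) mod 5; (2|5)=-1, (4|5)=+1; (−1)^{5·1·2}·(-1)^1·(+1)^5 = -1.
v=2: v_2(a)=0, v_2(b)=0; units ≡ 5, 7 (mod 8); ε·ε+αω+βω = 0·1+0·0+0·1 ≡ 0  ⇒  (a,b)_2 = +1.
v=7: a=7^-2·(≡5), b=7^-2·(≡2) mod 7; (5|7)=-1, (2|7)=+1; (−1)^{-2·-2·3}·(-1)^-2·(+1)^-2 = +1.
v=∞: 285 > 0 and 95 > 0  ⇒  (a,b)_∞ = +1.
|Ram(285, 95)| = 2, even; anisotropic at {3, 5}.

[3, 5]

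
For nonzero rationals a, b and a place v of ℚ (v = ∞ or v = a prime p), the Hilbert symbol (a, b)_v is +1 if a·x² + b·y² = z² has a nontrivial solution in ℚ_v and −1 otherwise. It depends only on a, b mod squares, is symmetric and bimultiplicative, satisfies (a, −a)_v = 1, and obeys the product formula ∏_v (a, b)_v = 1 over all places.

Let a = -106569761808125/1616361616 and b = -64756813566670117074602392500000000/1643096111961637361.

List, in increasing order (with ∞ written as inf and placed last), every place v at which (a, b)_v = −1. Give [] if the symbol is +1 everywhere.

[2, 23, 41, inf]

Mod squares: a ≡ -237677, b ≡ -38265997. Check v ∈ {∞, 2, 3, 5, 7, 11, 17, 19, 23, 31, 41}.
v=19: a=19^-2·(≡18), b=19^-4·(≡15) mod 19; (18|19)=-1, (15|19)=-1; (−1)^{-2·-4·9}·(-1)^-4·(-1)^-2 = +1.
v=41: a=41^1·(≡23), b=41^3·(≡3) mod 41; (23|41)=+1, (3|41)=-1; (−1)^{1·3·20}·(+1)^3·(-1)^1 = -1.
v=∞: -237677 < 0 and -38265997 < 0  ⇒  (a,b)_∞ = -1.
v=3: a=3^0·(≡1), b=3^2·(≡2) mod 3; (1|3)=+1, (2|3)=-1; (−1)^{0·2·1}·(+1)^2·(-1)^0 = +1.
v=7: a=7^2·(≡4), b=7^-1·(≡2) mod 7; (4|7)=+1, (2|7)=+1; (−1)^{2·-1·3}·(+1)^-1·(+1)^2 = +1.
v=2: v_2(a)=-4, v_2(b)=8; units ≡ 3, 3 (mod 8); ε·ε+αω+βω = 1·1+-4·1+8·1 ≡ 1  ⇒  (a,b)_2 = -1.
v=17: a=17^1·(≡14), b=17^3·(≡7) mod 17; (14|17)=-1, (7|17)=-1; (−1)^{1·3·8}·(-1)^3·(-1)^1 = +1.
v=11: a=11^5·(≡8), b=11^11·(≡5) mod 11; (8|11)=-1, (5|11)=+1; (−1)^{5·11·5}·(-1)^11·(+1)^5 = +1.
v=5: a=5^4·(≡2), b=5^10·(≡3) mod 5; (2|5)=-1, (3|5)=-1; (−1)^{4·10·2}·(-1)^10·(-1)^4 = +1.
v=23: a=23^-4·(≡7), b=23^-9·(≡9) mod 23; (7|23)=-1, (9|23)=+1; (−1)^{-4·-9·11}·(-1)^-9·(+1)^-4 = -1.
v=31: a=31^1·(≡30), b=31^3·(≡4) mod 31; (30|31)=-1, (4|31)=+1; (−1)^{1·3·15}·(-1)^3·(+1)^1 = +1.
(-237677, -38265997 / ℚ) ramifies at {2, 23, 41, ∞}: a division algebra.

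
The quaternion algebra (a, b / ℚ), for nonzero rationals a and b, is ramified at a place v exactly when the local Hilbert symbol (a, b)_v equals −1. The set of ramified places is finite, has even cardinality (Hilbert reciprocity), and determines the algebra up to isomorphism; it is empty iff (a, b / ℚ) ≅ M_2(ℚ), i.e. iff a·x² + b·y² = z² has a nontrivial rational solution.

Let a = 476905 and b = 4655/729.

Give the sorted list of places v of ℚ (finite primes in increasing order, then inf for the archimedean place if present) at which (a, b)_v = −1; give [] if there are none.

(a, b) ≡ (476905, 95) mod (ℚ^×)²; places V = {2, 3, 5, 7, 11, 13, 19, 23, 29, ∞}.
(a,b)_23: α=1, u≡12; β=0, v≡2 (mod 23); (12|23)=+1, (2|23)=+1; sign (−1)^0·+1^0·+1^1 = +1.
(a,b)_3: α=0, u≡1; β=-6, v≡2 (mod 3); (1|3)=+1, (2|3)=-1; sign (−1)^0·+1^-6·-1^0 = +1.
(a,b)_7: α=0, u≡2; β=2, v≡4 (mod 7); (2|7)=+1, (4|7)=+1; sign (−1)^0·+1^2·+1^0 = +1.
(a,b)_2: α=0, β=0; u≡1, v≡7 (mod 8); ε(u)ε(v)=0·1, αω(v)=0·0, βω(u)=0·0; sum ≡ 0  ⇒  +1.
(a,b)_11: α=1, u≡4; β=0, v≡8 (mod 11); (4|11)=+1, (8|11)=-1; sign (−1)^0·+1^0·-1^1 = -1.
(a,b)_5: α=1, u≡1; β=1, v≡4 (mod 5); (1|5)=+1, (4|5)=+1; sign (−1)^0·+1^1·+1^1 = +1.
(a,b)_29: α=1, u≡2; β=0, v≡11 (mod 29); (2|29)=-1, (11|29)=-1; sign (−1)^0·-1^0·-1^1 = -1.
(a,b)_∞: sgn(476905)=+, sgn(95)=+, so +1.
(a,b)_13: α=1, u≡12; β=0, v≡1 (mod 13); (12|13)=+1, (1|13)=+1; sign (−1)^0·+1^0·+1^1 = +1.
(a,b)_19: α=0, u≡5; β=1, v≡16 (mod 19); (5|19)=+1, (16|19)=+1; sign (−1)^0·+1^1·+1^0 = +1.
(476905, 95 / ℚ) ramifies at {11, 29}: a division algebra.

[11, 29]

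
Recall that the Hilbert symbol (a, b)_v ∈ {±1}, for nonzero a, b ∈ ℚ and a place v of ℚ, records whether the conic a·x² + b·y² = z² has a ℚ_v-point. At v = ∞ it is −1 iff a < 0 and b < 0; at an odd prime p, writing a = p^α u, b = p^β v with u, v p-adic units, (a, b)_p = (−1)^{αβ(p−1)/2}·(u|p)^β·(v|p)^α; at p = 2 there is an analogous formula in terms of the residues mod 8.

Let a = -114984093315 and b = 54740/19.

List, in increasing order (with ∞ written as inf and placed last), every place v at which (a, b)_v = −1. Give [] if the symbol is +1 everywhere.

[3, 7, 13, 19]

Mod squares: a ≡ -752115, b ≡ 260015. Check v ∈ {∞, 2, 3, 5, 7, 13, 17, 19, 23, 29}.
v=29: a=29^1·(≡5), b=29^0·(≡7) mod 29; (5|29)=+1, (7|29)=+1; (−1)^{1·0·14}·(+1)^0·(+1)^1 = +1.
v=2: v_2(a)=0, v_2(b)=2; units ≡ 5, 7 (mod 8); ε·ε+αω+βω = 0·1+0·0+2·1 ≡ 0  ⇒  (a,b)_2 = +1.
v=3: a=3^1·(≡2), b=3^0·(≡2) mod 3; (2|3)=-1, (2|3)=-1; (−1)^{1·0·1}·(-1)^0·(-1)^1 = -1.
v=17: a=17^2·(≡15), b=17^1·(≡12) mod 17; (15|17)=+1, (12|17)=-1; (−1)^{2·1·8}·(+1)^1·(-1)^2 = +1.
v=7: a=7^1·(≡5), b=7^1·(≡3) mod 7; (5|7)=-1, (3|7)=-1; (−1)^{1·1·3}·(-1)^1·(-1)^1 = -1.
v=19: a=19^1·(≡1), b=19^-1·(≡1) mod 19; (1|19)=+1, (1|19)=+1; (−1)^{1·-1·9}·(+1)^-1·(+1)^1 = -1.
v=5: a=5^1·(≡2), b=5^1·(≡2) mod 5; (2|5)=-1, (2|5)=-1; (−1)^{1·1·2}·(-1)^1·(-1)^1 = +1.
v=∞: -752115 < 0 and 260015 > 0  ⇒  (a,b)_∞ = +1.
v=13: a=13^1·(≡8), b=13^0·(≡6) mod 13; (8|13)=-1, (6|13)=-1; (−1)^{1·0·6}·(-1)^0·(-1)^1 = -1.
v=23: a=23^2·(≡12), b=23^1·(≡3) mod 23; (12|23)=+1, (3|23)=+1; (−1)^{2·1·11}·(+1)^1·(+1)^2 = +1.
Ram(-752115, 260015) = {3, 7, 13, 19}; no ℚ_3-point on the conic.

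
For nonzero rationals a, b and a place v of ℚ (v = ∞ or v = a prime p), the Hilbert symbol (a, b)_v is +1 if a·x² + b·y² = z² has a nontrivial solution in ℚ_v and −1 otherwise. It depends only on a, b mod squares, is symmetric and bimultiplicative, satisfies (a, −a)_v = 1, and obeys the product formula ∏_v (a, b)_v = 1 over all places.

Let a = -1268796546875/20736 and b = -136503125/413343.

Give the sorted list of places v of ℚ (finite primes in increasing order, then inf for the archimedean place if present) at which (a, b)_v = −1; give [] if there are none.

[7, inf]

Mod squares: a ≡ -11, b ≡ -35. Check v ∈ {∞, 2, 3, 5, 7, 11, 13, 19}.
v=13: a=13^2·(≡11), b=13^0·(≡1) mod 13; (11|13)=-1, (1|13)=+1; (−1)^{2·0·6}·(-1)^0·(+1)^2 = +1.
v=7: a=7^0·(≡5), b=7^-1·(≡1) mod 7; (5|7)=-1, (1|7)=+1; (−1)^{0·-1·3}·(-1)^-1·(+1)^0 = -1.
v=11: a=11^3·(≡7), b=11^2·(≡5) mod 11; (7|11)=-1, (5|11)=+1; (−1)^{3·2·5}·(-1)^2·(+1)^3 = +1.
v=19: a=19^2·(≡2), b=19^2·(≡3) mod 19; (2|19)=-1, (3|19)=-1; (−1)^{2·2·9}·(-1)^2·(-1)^2 = +1.
v=∞: -11 < 0 and -35 < 0  ⇒  (a,b)_∞ = -1.
v=2: v_2(a)=-8, v_2(b)=0; units ≡ 5, 5 (mod 8); ε·ε+αω+βω = 0·0+-8·1+0·1 ≡ 0  ⇒  (a,b)_2 = +1.
v=3: a=3^-4·(≡1), b=3^-10·(≡1) mod 3; (1|3)=+1, (1|3)=+1; (−1)^{-4·-10·1}·(+1)^-10·(+1)^-4 = +1.
v=5: a=5^6·(≡1), b=5^5·(≡3) mod 5; (1|5)=+1, (3|5)=-1; (−1)^{6·5·2}·(+1)^5·(-1)^6 = +1.
Ram(-11, -35) = {7, ∞}; no ℚ_7-point on the conic.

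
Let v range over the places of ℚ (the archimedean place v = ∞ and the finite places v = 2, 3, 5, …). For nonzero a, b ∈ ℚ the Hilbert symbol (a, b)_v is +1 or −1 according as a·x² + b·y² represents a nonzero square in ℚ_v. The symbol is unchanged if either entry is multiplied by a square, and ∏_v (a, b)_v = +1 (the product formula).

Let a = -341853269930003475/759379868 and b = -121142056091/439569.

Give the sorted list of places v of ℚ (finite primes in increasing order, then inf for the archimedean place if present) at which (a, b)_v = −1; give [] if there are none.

Mod squares: a ≡ -437, b ≡ -3059. Check v ∈ {∞, 2, 3, 5, 7, 13, 17, 19, 23, 29, 31}.
v=∞: -437 < 0 and -3059 < 0  ⇒  (a,b)_∞ = -1.
v=3: a=3^2·(≡1), b=3^-2·(≡1) mod 3; (1|3)=+1, (1|3)=+1; (−1)^{2·-2·1}·(+1)^-2·(+1)^2 = +1.
v=2: v_2(a)=-2, v_2(b)=0; units ≡ 3, 5 (mod 8); ε·ε+αω+βω = 1·0+-2·1+0·1 ≡ 0  ⇒  (a,b)_2 = +1.
v=17: a=17^-2·(≡6), b=17^-2·(≡16) mod 17; (6|17)=-1, (16|17)=+1; (−1)^{-2·-2·8}·(-1)^-2·(+1)^-2 = +1.
v=31: a=31^2·(≡8), b=31^2·(≡5) mod 31; (8|31)=+1, (5|31)=+1; (−1)^{2·2·15}·(+1)^2·(+1)^2 = +1.
v=23: a=23^-1·(≡16), b=23^1·(≡21) mod 23; (16|23)=+1, (21|23)=-1; (−1)^{-1·1·11}·(+1)^1·(-1)^-1 = +1.
v=5: a=5^2·(≡2), b=5^0·(≡1) mod 5; (2|5)=-1, (1|5)=+1; (−1)^{2·0·2}·(-1)^0·(+1)^2 = +1.
v=29: a=29^4·(≡27), b=29^2·(≡17) mod 29; (27|29)=-1, (17|29)=-1; (−1)^{4·2·14}·(-1)^2·(-1)^4 = +1.
v=13: a=13^-4·(≡2), b=13^-2·(≡9) mod 13; (2|13)=-1, (9|13)=+1; (−1)^{-4·-2·6}·(-1)^-2·(+1)^-4 = +1.
v=19: a=19^1·(≡3), b=19^1·(≡2) mod 19; (3|19)=-1, (2|19)=-1; (−1)^{1·1·9}·(-1)^1·(-1)^1 = -1.
v=7: a=7^6·(≡2), b=7^3·(≡2) mod 7; (2|7)=+1, (2|7)=+1; (−1)^{6·3·3}·(+1)^3·(+1)^6 = +1.
Ram(-437, -3059) = {19, ∞}; no ℚ_19-point on the conic.

[19, inf]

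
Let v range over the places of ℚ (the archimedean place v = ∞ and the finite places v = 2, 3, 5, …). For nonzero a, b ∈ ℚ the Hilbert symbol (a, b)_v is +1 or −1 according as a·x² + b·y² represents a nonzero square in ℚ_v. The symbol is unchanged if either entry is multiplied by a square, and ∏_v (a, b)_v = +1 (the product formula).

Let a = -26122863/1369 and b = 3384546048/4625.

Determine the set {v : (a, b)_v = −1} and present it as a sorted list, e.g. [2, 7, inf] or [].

[3, 5, 13, 17]

Mod squares: a ≡ -27183, b ≡ 940355. Check v ∈ {∞, 2, 3, 5, 13, 17, 23, 31, 37, 41}.
v=∞: -27183 < 0 and 940355 > 0  ⇒  (a,b)_∞ = +1.
v=5: a=5^0·(≡3), b=5^-3·(≡4) mod 5; (3|5)=-1, (4|5)=+1; (−1)^{0·-3·2}·(-1)^-3·(+1)^0 = -1.
v=13: a=13^1·(≡6), b=13^1·(≡10) mod 13; (6|13)=-1, (10|13)=+1; (−1)^{1·1·6}·(-1)^1·(+1)^1 = -1.
v=31: a=31^2·(≡7), b=31^0·(≡4) mod 31; (7|31)=+1, (4|31)=+1; (−1)^{2·0·15}·(+1)^0·(+1)^2 = +1.
v=2: v_2(a)=0, v_2(b)=8; units ≡ 1, 3 (mod 8); ε·ε+αω+βω = 0·1+0·1+8·0 ≡ 0  ⇒  (a,b)_2 = +1.
v=23: a=23^0·(≡16), b=23^1·(≡19) mod 23; (16|23)=+1, (19|23)=-1; (−1)^{0·1·11}·(+1)^1·(-1)^0 = +1.
v=3: a=3^1·(≡2), b=3^2·(≡2) mod 3; (2|3)=-1, (2|3)=-1; (−1)^{1·2·1}·(-1)^2·(-1)^1 = -1.
v=37: a=37^-2·(≡25), b=37^-1·(≡4) mod 37; (25|37)=+1, (4|37)=+1; (−1)^{-2·-1·18}·(+1)^-1·(+1)^-2 = +1.
v=17: a=17^1·(≡16), b=17^3·(≡5) mod 17; (16|17)=+1, (5|17)=-1; (−1)^{1·3·8}·(+1)^3·(-1)^1 = -1.
v=41: a=41^1·(≡28), b=41^0·(≡2) mod 41; (28|41)=-1, (2|41)=+1; (−1)^{1·0·20}·(-1)^0·(+1)^1 = +1.
Ram(-27183, 940355) = {3, 5, 13, 17}; no ℚ_3-point on the conic.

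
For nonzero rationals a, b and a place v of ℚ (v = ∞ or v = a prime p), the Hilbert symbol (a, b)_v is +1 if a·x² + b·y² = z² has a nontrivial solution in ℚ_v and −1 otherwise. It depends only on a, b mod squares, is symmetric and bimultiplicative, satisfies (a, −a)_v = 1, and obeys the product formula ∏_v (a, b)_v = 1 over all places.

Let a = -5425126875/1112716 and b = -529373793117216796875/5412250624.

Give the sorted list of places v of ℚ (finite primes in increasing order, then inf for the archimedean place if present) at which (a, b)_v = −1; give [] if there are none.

Mod squares: a ≡ -57, b ≡ -3. Check v ∈ {∞, 2, 3, 5, 7, 11, 17, 19}.
v=3: a=3^11·(≡2), b=3^13·(≡2) mod 3; (2|3)=-1, (2|3)=-1; (−1)^{11·13·1}·(-1)^13·(-1)^11 = -1.
v=7: a=7^2·(≡6), b=7^6·(≡4) mod 7; (6|7)=-1, (4|7)=+1; (−1)^{2·6·3}·(-1)^6·(+1)^2 = +1.
v=17: a=17^0·(≡11), b=17^2·(≡5) mod 17; (11|17)=-1, (5|17)=-1; (−1)^{0·2·8}·(-1)^2·(-1)^0 = +1.
v=2: v_2(a)=-2, v_2(b)=-10; units ≡ 7, 5 (mod 8); ε·ε+αω+βω = 1·0+-2·1+-10·0 ≡ 0  ⇒  (a,b)_2 = +1.
v=∞: -57 < 0 and -3 < 0  ⇒  (a,b)_∞ = -1.
v=19: a=19^-1·(≡5), b=19^-2·(≡11) mod 19; (5|19)=+1, (11|19)=+1; (−1)^{-1·-2·9}·(+1)^-2·(+1)^-1 = +1.
v=5: a=5^4·(≡2), b=5^10·(≡3) mod 5; (2|5)=-1, (3|5)=-1; (−1)^{4·10·2}·(-1)^10·(-1)^4 = +1.
v=11: a=11^-4·(≡3), b=11^-4·(≡8) mod 11; (3|11)=+1, (8|11)=-1; (−1)^{-4·-4·5}·(+1)^-4·(-1)^-4 = +1.
|Ram(-57, -3)| = 2, even; anisotropic at {3, ∞}.

[3, inf]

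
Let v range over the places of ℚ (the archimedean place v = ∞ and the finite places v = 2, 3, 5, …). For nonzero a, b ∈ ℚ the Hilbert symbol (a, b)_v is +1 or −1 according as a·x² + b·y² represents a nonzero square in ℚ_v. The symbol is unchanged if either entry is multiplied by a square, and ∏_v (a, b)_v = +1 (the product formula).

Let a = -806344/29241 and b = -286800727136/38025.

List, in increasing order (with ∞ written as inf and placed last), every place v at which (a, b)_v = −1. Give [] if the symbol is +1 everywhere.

[2, 11, 17, inf]

(a, b) ≡ (-34, -374) mod (ℚ^×)²; places V = {2, 3, 5, 7, 11, 13, 17, 19, 23, 43, ∞}.
(a,b)_17: α=1, u≡15; β=1, v≡14 (mod 17); (15|17)=+1, (14|17)=-1; sign (−1)^0·+1^1·-1^1 = -1.
(a,b)_11: α=2, u≡8; β=1, v≡7 (mod 11); (8|11)=-1, (7|11)=-1; sign (−1)^0·-1^1·-1^2 = -1.
(a,b)_23: α=0, u≡16; β=2, v≡5 (mod 23); (16|23)=+1, (5|23)=-1; sign (−1)^0·+1^2·-1^0 = +1.
(a,b)_13: α=0, u≡5; β=-2, v≡3 (mod 13); (5|13)=-1, (3|13)=+1; sign (−1)^0·-1^-2·+1^0 = +1.
(a,b)_3: α=-4, u≡2; β=-2, v≡1 (mod 3); (2|3)=-1, (1|3)=+1; sign (−1)^0·-1^-2·+1^-4 = +1.
(a,b)_∞: sgn(-34)=−, sgn(-374)=−, so -1.
(a,b)_7: α=2, u≡4; β=2, v≡4 (mod 7); (4|7)=+1, (4|7)=+1; sign (−1)^0·+1^2·+1^2 = +1.
(a,b)_5: α=0, u≡1; β=-2, v≡4 (mod 5); (1|5)=+1, (4|5)=+1; sign (−1)^0·+1^-2·+1^0 = +1.
(a,b)_43: α=0, u≡35; β=2, v≡1 (mod 43); (35|43)=+1, (1|43)=+1; sign (−1)^0·+1^2·+1^0 = +1.
(a,b)_2: α=3, β=5; u≡7, v≡5 (mod 8); ε(u)ε(v)=1·0, αω(v)=3·1, βω(u)=5·0; sum ≡ 1  ⇒  -1.
(a,b)_19: α=-2, u≡7; β=0, v≡5 (mod 19); (7|19)=+1, (5|19)=+1; sign (−1)^0·+1^0·+1^-2 = +1.
(-34, -374 / ℚ) ramifies at {2, 11, 17, ∞}: a division algebra.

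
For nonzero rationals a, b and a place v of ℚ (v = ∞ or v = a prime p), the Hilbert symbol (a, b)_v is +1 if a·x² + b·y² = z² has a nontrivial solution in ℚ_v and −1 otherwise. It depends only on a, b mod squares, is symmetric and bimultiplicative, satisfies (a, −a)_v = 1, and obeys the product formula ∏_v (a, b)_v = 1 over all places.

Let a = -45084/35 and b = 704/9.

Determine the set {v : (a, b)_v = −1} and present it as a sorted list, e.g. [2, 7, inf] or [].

[2, 3, 11, 13]

(a, b) ≡ (-1365, 11) mod (ℚ^×)²; places V = {2, 3, 5, 7, 11, 13, 17, ∞}.
(a,b)_7: α=-1, u≡2; β=0, v≡2 (mod 7); (2|7)=+1, (2|7)=+1; sign (−1)^0·+1^0·+1^-1 = +1.
(a,b)_11: α=0, u≡8; β=1, v≡1 (mod 11); (8|11)=-1, (1|11)=+1; sign (−1)^0·-1^1·+1^0 = -1.
(a,b)_∞: sgn(-1365)=−, sgn(11)=+, so +1.
(a,b)_13: α=1, u≡9; β=0, v≡6 (mod 13); (9|13)=+1, (6|13)=-1; sign (−1)^0·+1^0·-1^1 = -1.
(a,b)_17: α=2, u≡14; β=0, v≡14 (mod 17); (14|17)=-1, (14|17)=-1; sign (−1)^0·-1^0·-1^2 = +1.
(a,b)_5: α=-1, u≡3; β=0, v≡1 (mod 5); (3|5)=-1, (1|5)=+1; sign (−1)^0·-1^0·+1^-1 = +1.
(a,b)_2: α=2, β=6; u≡3, v≡3 (mod 8); ε(u)ε(v)=1·1, αω(v)=2·1, βω(u)=6·1; sum ≡ 1  ⇒  -1.
(a,b)_3: α=1, u≡1; β=-2, v≡2 (mod 3); (1|3)=+1, (2|3)=-1; sign (−1)^0·+1^-2·-1^1 = -1.
Ram(-1365, 11) = {2, 3, 11, 13}; no ℚ_2-point on the conic.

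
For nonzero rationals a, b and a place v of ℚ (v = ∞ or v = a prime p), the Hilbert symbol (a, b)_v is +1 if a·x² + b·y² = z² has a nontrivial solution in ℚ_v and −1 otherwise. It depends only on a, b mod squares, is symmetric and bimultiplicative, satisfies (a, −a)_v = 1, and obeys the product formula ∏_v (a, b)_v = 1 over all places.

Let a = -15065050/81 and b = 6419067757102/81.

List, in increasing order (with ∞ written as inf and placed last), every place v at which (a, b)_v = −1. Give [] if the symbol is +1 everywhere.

[29, 43]

Mod squares: a ≡ -12298, b ≡ 453291982. Check v ∈ {∞, 2, 3, 5, 7, 11, 13, 17, 29, 31, 41, 43}.
v=5: a=5^2·(≡3), b=5^0·(≡2) mod 5; (3|5)=-1, (2|5)=-1; (−1)^{2·0·2}·(-1)^0·(-1)^2 = +1.
v=2: v_2(a)=1, v_2(b)=1; units ≡ 3, 7 (mod 8); ε·ε+αω+βω = 1·1+1·0+1·1 ≡ 0  ⇒  (a,b)_2 = +1.
v=13: a=13^1·(≡3), b=13^1·(≡10) mod 13; (3|13)=+1, (10|13)=+1; (−1)^{1·1·6}·(+1)^1·(+1)^1 = +1.
v=7: a=7^2·(≡1), b=7^2·(≡5) mod 7; (1|7)=+1, (5|7)=-1; (−1)^{2·2·3}·(+1)^2·(-1)^2 = +1.
v=∞: -12298 < 0 and 453291982 > 0  ⇒  (a,b)_∞ = +1.
v=31: a=31^0·(≡19), b=31^1·(≡28) mod 31; (19|31)=+1, (28|31)=+1; (−1)^{0·1·15}·(+1)^1·(+1)^0 = +1.
v=17: a=17^0·(≡6), b=17^2·(≡2) mod 17; (6|17)=-1, (2|17)=+1; (−1)^{0·2·8}·(-1)^2·(+1)^0 = +1.
v=11: a=11^1·(≡4), b=11^1·(≡8) mod 11; (4|11)=+1, (8|11)=-1; (−1)^{1·1·5}·(+1)^1·(-1)^1 = +1.
v=43: a=43^1·(≡23), b=43^1·(≡35) mod 43; (23|43)=+1, (35|43)=+1; (−1)^{1·1·21}·(+1)^1·(+1)^1 = -1.
v=3: a=3^-4·(≡2), b=3^-4·(≡1) mod 3; (2|3)=-1, (1|3)=+1; (−1)^{-4·-4·1}·(-1)^-4·(+1)^-4 = +1.
v=41: a=41^0·(≡10), b=41^1·(≡27) mod 41; (10|41)=+1, (27|41)=-1; (−1)^{0·1·20}·(+1)^1·(-1)^0 = +1.
v=29: a=29^0·(≡12), b=29^1·(≡15) mod 29; (12|29)=-1, (15|29)=-1; (−1)^{0·1·14}·(-1)^1·(-1)^0 = -1.
|Ram(-12298, 453291982)| = 2, even; anisotropic at {29, 43}.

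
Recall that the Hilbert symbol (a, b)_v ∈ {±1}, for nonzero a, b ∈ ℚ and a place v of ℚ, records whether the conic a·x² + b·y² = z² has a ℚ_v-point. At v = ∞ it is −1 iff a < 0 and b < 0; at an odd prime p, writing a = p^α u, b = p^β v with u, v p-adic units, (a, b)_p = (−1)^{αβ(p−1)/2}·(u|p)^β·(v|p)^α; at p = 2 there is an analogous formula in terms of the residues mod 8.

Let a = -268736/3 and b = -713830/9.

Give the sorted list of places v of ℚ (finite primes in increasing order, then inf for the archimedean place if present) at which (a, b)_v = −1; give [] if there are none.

Mod squares: a ≡ -12597, b ≡ -2470. Check v ∈ {∞, 2, 3, 5, 13, 17, 19}.
v=17: a=17^1·(≡12), b=17^2·(≡7) mod 17; (12|17)=-1, (7|17)=-1; (−1)^{1·2·8}·(-1)^2·(-1)^1 = -1.
v=5: a=5^0·(≡3), b=5^1·(≡1) mod 5; (3|5)=-1, (1|5)=+1; (−1)^{0·1·2}·(-1)^1·(+1)^0 = -1.
v=2: v_2(a)=6, v_2(b)=1; units ≡ 3, 5 (mod 8); ε·ε+αω+βω = 1·0+6·1+1·1 ≡ 1  ⇒  (a,b)_2 = -1.
v=13: a=13^1·(≡8), b=13^1·(≡6) mod 13; (8|13)=-1, (6|13)=-1; (−1)^{1·1·6}·(-1)^1·(-1)^1 = +1.
v=19: a=19^1·(≡10), b=19^1·(≡14) mod 19; (10|19)=-1, (14|19)=-1; (−1)^{1·1·9}·(-1)^1·(-1)^1 = -1.
v=3: a=3^-1·(≡1), b=3^-2·(≡2) mod 3; (1|3)=+1, (2|3)=-1; (−1)^{-1·-2·1}·(+1)^-2·(-1)^-1 = -1.
v=∞: -12597 < 0 and -2470 < 0  ⇒  (a,b)_∞ = -1.
(-12597, -2470 / ℚ) ramifies at {2, 3, 5, 17, 19, ∞}: a division algebra.

[2, 3, 5, 17, 19, inf]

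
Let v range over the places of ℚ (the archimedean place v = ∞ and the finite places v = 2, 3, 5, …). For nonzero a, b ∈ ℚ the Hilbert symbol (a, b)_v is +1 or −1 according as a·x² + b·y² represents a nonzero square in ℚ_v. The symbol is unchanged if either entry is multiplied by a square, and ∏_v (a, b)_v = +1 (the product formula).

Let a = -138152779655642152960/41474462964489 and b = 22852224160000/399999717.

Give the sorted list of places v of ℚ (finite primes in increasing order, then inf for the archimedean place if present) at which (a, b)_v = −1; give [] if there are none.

(a, b) ≡ (-40885, 13) mod (ℚ^×)²; places V = {2, 3, 5, 13, 17, 19, 37, 43, ∞}.
(a,b)_37: α=3, u≡8; β=2, v≡15 (mod 37); (8|37)=-1, (15|37)=-1; sign (−1)^0·-1^2·-1^3 = -1.
(a,b)_5: α=1, u≡2; β=4, v≡3 (mod 5); (2|5)=-1, (3|5)=-1; sign (−1)^0·-1^4·-1^1 = -1.
(a,b)_13: α=1, u≡10; β=-1, v≡9 (mod 13); (10|13)=+1, (9|13)=+1; sign (−1)^0·+1^-1·+1^1 = +1.
(a,b)_3: α=-8, u≡2; β=-2, v≡1 (mod 3); (2|3)=-1, (1|3)=+1; sign (−1)^0·-1^-2·+1^-8 = +1.
(a,b)_2: α=16, β=8; u≡3, v≡5 (mod 8); ε(u)ε(v)=1·0, αω(v)=16·1, βω(u)=8·1; sum ≡ 0  ⇒  +1.
(a,b)_19: α=4, u≡15; β=2, v≡12 (mod 19); (15|19)=-1, (12|19)=-1; sign (−1)^0·-1^2·-1^4 = +1.
(a,b)_17: α=3, u≡16; β=2, v≡13 (mod 17); (16|17)=+1, (13|17)=+1; sign (−1)^0·+1^2·+1^3 = +1.
(a,b)_∞: sgn(-40885)=−, sgn(13)=+, so +1.
(a,b)_43: α=-6, u≡29; β=-4, v≡13 (mod 43); (29|43)=-1, (13|43)=+1; sign (−1)^0·-1^-4·+1^-6 = +1.
|Ram(-40885, 13)| = 2, even; anisotropic at {5, 37}.

[5, 37]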